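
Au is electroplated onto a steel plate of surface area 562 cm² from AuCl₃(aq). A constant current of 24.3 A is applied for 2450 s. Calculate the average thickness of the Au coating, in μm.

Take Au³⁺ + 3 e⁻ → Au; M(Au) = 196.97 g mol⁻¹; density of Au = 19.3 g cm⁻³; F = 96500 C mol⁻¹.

Q = I·t = 24.30 × 2450.0 = 59540 C; n(e⁻) = 0.6169 mol.
n(Au) = n(e⁻)/3 = 0.2056 mol, so m = 0.2056 × 196.97 = 40.51 g.
Volume = m/ρ = 40.51 / 19.3 = 2.099 cm³.
Thickness = V/A = 2.099 / 562 = 0.00373 cm = 37.3 μm.

37.3 μm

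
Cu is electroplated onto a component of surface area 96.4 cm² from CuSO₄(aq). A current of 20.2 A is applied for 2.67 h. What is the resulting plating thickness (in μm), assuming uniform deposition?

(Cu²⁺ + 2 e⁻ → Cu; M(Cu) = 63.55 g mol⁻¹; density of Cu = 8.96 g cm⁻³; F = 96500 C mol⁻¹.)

740 μm

Q = I·t = 20.20 × 9612.0 = 194200 C; n(e⁻) = 2.012 mol.
n(Cu) = n(e⁻)/2 = 1.006 mol, so m = 1.006 × 63.55 = 63.93 g.
Volume = m/ρ = 63.93 / 8.96 = 7.135 cm³.
Thickness = V/A = 7.135 / 96.4 = 0.0740 cm = 740 μm.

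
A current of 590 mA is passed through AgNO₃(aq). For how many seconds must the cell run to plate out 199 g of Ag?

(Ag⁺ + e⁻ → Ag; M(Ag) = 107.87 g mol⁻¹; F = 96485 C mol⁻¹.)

n(Ag) = m/M = 199 / 107.87 = 1.845 mol.
Each Ag atom requires 1 electron, so n(e⁻) = 1 × 1.845 = 1.845 mol.
Q = n(e⁻)·F = 1.845 × 96485 = 178000 C.
t = Q/I = 178000 / 0.5900 A = 301700 s.

3.02 × 10⁵ s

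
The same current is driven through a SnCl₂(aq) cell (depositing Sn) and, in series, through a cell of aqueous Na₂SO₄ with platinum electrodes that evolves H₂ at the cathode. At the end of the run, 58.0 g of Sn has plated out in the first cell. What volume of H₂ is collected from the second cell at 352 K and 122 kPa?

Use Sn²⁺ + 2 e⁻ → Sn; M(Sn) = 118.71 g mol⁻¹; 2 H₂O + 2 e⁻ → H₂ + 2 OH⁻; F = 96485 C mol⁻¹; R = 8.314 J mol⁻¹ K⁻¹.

n(Sn) = 58.0 / 118.71 = 0.4886 mol, so n(e⁻) = 2 × 0.4886 = 0.9772 mol.
The cells are in series, so the same 0.9772 mol of electrons passes through the second cell.
2 H₂O + 2 e⁻ → H₂ + 2 OH⁻ — 2 mol e⁻ per mol H₂, so n(H₂) = 0.9772/2 = 0.4886 mol.
V = nRT/P = (0.4886 × 8.314 × 352) / (122 × 10³) = 0.0117 m³ = 11.7 L.

11.7 L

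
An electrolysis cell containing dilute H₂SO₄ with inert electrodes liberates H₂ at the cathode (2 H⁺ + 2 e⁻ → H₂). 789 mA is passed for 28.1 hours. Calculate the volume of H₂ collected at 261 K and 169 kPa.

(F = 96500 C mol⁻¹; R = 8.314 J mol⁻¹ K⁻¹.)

5.31 L

Q = I·t = 0.7890 A × 101160 s = 79820 C.
n(e⁻) = Q/F = 79820 / 96500 = 0.8271 mol.
2 electrons are transferred per H₂ molecule, so n(H₂) = 0.8271 / 2 = 0.4136 mol.
V = nRT/P = (0.4136 × 8.314 × 261) / (169 × 10³ Pa) = 0.00531 m³ = 5.31 L.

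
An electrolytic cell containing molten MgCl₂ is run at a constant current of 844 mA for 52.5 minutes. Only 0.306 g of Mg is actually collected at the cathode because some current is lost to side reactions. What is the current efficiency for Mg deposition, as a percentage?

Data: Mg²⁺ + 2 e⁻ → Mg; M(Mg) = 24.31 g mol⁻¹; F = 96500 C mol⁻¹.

Q = I·t = 0.8440 × 3150.0 = 2659 C; n(e⁻) = 2659/96500 = 0.02755 mol.
Theoretical n(Mg) = n(e⁻)/2 = 0.01378 mol, i.e. m_theo = 0.01378 × 24.31 = 0.3349 g.
Efficiency = m_actual / m_theo = 0.306 / 0.3349 = 91.4 %.

91.4 %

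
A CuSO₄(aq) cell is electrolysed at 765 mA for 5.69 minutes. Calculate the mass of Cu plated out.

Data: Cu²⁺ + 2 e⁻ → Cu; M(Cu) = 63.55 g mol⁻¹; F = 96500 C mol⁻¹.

0.0860 g

Q = I·t = 0.7650 A × 341.40 s = 261.2 C.
n(e⁻) = Q/F = 261.2 / 96500 = 0.002706 mol.
Cu²⁺ + 2 e⁻ → Cu, so n(Cu) = n(e⁻)/2 = 0.001353 mol.
m = n·M = 0.001353 × 63.55 = 0.0860 g.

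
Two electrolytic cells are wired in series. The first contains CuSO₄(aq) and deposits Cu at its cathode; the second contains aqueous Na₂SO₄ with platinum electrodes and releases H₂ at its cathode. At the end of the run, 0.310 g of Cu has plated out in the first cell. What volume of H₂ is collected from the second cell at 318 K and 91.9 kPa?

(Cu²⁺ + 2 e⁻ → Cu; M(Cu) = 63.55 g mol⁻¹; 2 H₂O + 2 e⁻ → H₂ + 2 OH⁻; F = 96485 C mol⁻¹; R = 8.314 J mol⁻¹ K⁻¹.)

0.140 L

n(Cu) = 0.310 / 63.55 = 0.004878 mol, so n(e⁻) = 2 × 0.004878 = 0.009756 mol.
The cells are in series, so the same 0.009756 mol of electrons passes through the second cell.
2 H₂O + 2 e⁻ → H₂ + 2 OH⁻ — 2 mol e⁻ per mol H₂, so n(H₂) = 0.009756/2 = 0.004878 mol.
V = nRT/P = (0.004878 × 8.314 × 318) / (91.9 × 10³) = 1.40 × 10⁻⁴ m³ = 0.140 L.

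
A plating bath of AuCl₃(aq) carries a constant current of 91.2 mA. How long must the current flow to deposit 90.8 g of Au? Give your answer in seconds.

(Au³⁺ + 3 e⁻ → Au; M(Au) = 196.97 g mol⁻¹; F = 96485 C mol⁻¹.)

1.46 × 10⁶ s

n(Au) = m/M = 90.8 / 196.97 = 0.4610 mol.
Each Au atom requires 3 electrons, so n(e⁻) = 3 × 0.4610 = 1.383 mol.
Q = n(e⁻)·F = 1.383 × 96485 = 133400 C.
t = Q/I = 133400 / 0.09120 A = 1463000 s.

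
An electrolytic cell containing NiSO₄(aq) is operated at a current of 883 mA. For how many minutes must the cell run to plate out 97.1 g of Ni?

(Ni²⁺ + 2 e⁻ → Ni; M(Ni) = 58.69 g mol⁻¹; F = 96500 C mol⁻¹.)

n(Ni) = m/M = 97.1 / 58.69 = 1.654 mol.
Each Ni atom requires 2 electrons, so n(e⁻) = 2 × 1.654 = 3.309 mol.
Q = n(e⁻)·F = 3.309 × 96500 = 319300 C.
t = Q/I = 319300 / 0.8830 A = 361600 s = 6030 min.

6030 min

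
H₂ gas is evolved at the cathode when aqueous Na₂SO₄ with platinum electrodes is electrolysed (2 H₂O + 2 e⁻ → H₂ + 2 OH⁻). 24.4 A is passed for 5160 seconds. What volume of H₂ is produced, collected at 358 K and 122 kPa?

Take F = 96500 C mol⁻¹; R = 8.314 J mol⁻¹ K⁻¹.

Q = I·t = 24.40 A × 5160.0 s = 125900 C.
n(e⁻) = Q/F = 125900 / 96500 = 1.305 mol.
2 electrons are transferred per H₂ molecule, so n(H₂) = 1.305 / 2 = 0.6524 mol.
V = nRT/P = (0.6524 × 8.314 × 358) / (122 × 10³ Pa) = 0.0159 m³ = 15.9 L.

15.9 L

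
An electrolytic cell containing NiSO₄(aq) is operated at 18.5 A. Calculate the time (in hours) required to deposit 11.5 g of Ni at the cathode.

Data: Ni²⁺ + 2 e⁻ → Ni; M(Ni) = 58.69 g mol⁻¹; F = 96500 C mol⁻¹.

n(Ni) = m/M = 11.5 / 58.69 = 0.1959 mol.
Each Ni atom requires 2 electrons, so n(e⁻) = 2 × 0.1959 = 0.3919 mol.
Q = n(e⁻)·F = 0.3919 × 96500 = 37820 C.
t = Q/I = 37820 / 18.50 A = 2044 s = 0.568 h.

0.568 h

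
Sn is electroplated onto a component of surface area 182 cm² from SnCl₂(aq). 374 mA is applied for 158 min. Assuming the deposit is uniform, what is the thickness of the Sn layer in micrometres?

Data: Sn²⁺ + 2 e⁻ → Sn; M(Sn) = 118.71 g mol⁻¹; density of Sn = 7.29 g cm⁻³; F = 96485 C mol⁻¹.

16.4 μm

Q = I·t = 0.3740 × 9480.0 = 3546 C; n(e⁻) = 0.03675 mol.
n(Sn) = n(e⁻)/2 = 0.01837 mol, so m = 0.01837 × 118.71 = 2.181 g.
Volume = m/ρ = 2.181 / 7.29 = 0.2992 cm³.
Thickness = V/A = 0.2992 / 182 = 0.00164 cm = 16.4 μm.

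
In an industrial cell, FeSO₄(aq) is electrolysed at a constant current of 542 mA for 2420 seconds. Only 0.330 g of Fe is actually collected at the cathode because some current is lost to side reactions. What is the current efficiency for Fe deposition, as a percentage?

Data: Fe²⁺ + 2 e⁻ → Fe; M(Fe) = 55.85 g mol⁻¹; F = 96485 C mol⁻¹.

86.9 %

Q = I·t = 0.5420 × 2420.0 = 1312 C; n(e⁻) = 1312/96485 = 0.01359 mol.
Theoretical n(Fe) = n(e⁻)/2 = 0.006797 mol, i.e. m_theo = 0.006797 × 55.85 = 0.3796 g.
Efficiency = m_actual / m_theo = 0.330 / 0.3796 = 86.9 %.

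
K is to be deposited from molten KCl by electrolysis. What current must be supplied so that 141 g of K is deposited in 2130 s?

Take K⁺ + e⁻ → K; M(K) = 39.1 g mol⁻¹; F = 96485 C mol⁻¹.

163 A

n(K) = 141 / 39.1 = 3.606 mol.
n(e⁻) = 1 × 3.606 = 3.606 mol.
Q = n(e⁻)·F = 3.606 × 96485 = 347900 C.
I = Q/t = 347900 / 2130.0 s = 163 A.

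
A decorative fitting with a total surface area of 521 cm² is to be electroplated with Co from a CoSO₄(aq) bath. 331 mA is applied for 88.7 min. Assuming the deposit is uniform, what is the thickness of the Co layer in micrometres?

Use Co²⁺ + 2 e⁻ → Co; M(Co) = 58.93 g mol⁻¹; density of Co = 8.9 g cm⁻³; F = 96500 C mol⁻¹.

Q = I·t = 0.3310 × 5322.0 = 1762 C; n(e⁻) = 0.01825 mol.
n(Co) = n(e⁻)/2 = 0.009127 mol, so m = 0.009127 × 58.93 = 0.5379 g.
Volume = m/ρ = 0.5379 / 8.9 = 0.06044 cm³.
Thickness = V/A = 0.06044 / 521 = 1.16 × 10⁻⁴ cm = 1.16 μm.

1.16 μm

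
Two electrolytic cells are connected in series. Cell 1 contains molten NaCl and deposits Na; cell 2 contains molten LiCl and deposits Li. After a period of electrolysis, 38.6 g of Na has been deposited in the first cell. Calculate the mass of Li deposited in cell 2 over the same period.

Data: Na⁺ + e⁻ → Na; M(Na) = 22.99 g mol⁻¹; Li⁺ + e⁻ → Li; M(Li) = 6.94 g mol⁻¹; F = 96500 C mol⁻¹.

11.7 g

n(Na) = 38.6 / 22.99 = 1.679 mol.
Since Na⁺ + e⁻ → Na, n(e⁻) passed = 1 × 1.679 = 1.679 mol.
Cells in series carry the same charge, so the same 1.679 mol of electrons passes through cell 2.
Li⁺ + e⁻ → Li, so n(Li) = 1.679 / 1 = 1.679 mol.
m(Li) = 1.679 × 6.94 = 11.7 g.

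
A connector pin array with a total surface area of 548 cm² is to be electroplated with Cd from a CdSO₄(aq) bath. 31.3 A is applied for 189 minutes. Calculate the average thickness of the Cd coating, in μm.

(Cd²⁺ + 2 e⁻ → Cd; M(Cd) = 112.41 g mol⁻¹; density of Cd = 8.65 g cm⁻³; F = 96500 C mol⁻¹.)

436 μm

Q = I·t = 31.30 × 11340 = 354900 C; n(e⁻) = 3.678 mol.
n(Cd) = n(e⁻)/2 = 1.839 mol, so m = 1.839 × 112.41 = 206.7 g.
Volume = m/ρ = 206.7 / 8.65 = 23.90 cm³.
Thickness = V/A = 23.90 / 548 = 0.0436 cm = 436 μm.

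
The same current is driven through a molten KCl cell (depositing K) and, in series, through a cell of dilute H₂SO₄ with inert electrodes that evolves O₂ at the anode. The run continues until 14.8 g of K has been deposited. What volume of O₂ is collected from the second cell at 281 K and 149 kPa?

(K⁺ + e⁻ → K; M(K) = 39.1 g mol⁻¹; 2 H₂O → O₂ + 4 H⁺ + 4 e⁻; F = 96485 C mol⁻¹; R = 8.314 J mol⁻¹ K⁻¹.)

n(K) = 14.8 / 39.1 = 0.3785 mol, so n(e⁻) = 1 × 0.3785 = 0.3785 mol.
The cells are in series, so the same 0.3785 mol of electrons passes through the second cell.
2 H₂O → O₂ + 4 H⁺ + 4 e⁻ — 4 mol e⁻ per mol O₂, so n(O₂) = 0.3785/4 = 0.09463 mol.
V = nRT/P = (0.09463 × 8.314 × 281) / (149 × 10³) = 0.00148 m³ = 1.48 L.

1.48 L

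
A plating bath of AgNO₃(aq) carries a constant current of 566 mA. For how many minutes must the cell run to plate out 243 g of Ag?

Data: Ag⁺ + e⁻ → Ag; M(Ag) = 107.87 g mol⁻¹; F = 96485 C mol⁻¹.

6400 min

n(Ag) = m/M = 243 / 107.87 = 2.253 mol.
Each Ag atom requires 1 electron, so n(e⁻) = 1 × 2.253 = 2.253 mol.
Q = n(e⁻)·F = 2.253 × 96485 = 217400 C.
t = Q/I = 217400 / 0.5660 A = 384000 s = 6400 min.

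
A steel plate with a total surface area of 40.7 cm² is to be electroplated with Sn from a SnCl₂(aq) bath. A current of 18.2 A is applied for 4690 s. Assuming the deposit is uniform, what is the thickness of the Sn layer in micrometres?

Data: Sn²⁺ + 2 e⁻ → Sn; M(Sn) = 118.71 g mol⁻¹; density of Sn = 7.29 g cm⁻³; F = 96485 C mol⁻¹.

Q = I·t = 18.20 × 4690.0 = 85360 C; n(e⁻) = 0.8847 mol.
n(Sn) = n(e⁻)/2 = 0.4423 mol, so m = 0.4423 × 118.71 = 52.51 g.
Volume = m/ρ = 52.51 / 7.29 = 7.203 cm³.
Thickness = V/A = 7.203 / 40.7 = 0.177 cm = 1770 μm.

1770 μm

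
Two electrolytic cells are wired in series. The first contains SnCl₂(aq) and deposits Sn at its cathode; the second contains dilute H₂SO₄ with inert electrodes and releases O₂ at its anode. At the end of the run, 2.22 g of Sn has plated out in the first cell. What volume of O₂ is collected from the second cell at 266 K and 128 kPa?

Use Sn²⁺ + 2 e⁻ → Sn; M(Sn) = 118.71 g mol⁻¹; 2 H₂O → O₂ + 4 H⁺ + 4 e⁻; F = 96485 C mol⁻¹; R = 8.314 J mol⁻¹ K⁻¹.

0.162 L

n(Sn) = 2.22 / 118.71 = 0.01870 mol, so n(e⁻) = 2 × 0.01870 = 0.03740 mol.
The cells are in series, so the same 0.03740 mol of electrons passes through the second cell.
2 H₂O → O₂ + 4 H⁺ + 4 e⁻ — 4 mol e⁻ per mol O₂, so n(O₂) = 0.03740/4 = 0.009351 mol.
V = nRT/P = (0.009351 × 8.314 × 266) / (128 × 10³) = 1.62 × 10⁻⁴ m³ = 0.162 L.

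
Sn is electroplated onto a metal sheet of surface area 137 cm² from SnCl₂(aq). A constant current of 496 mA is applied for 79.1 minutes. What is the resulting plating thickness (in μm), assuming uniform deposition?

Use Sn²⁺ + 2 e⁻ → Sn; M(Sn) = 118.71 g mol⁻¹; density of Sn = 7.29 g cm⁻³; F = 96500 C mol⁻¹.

14.5 μm

Q = I·t = 0.4960 × 4746.0 = 2354 C; n(e⁻) = 0.02439 mol.
n(Sn) = n(e⁻)/2 = 0.01220 mol, so m = 0.01220 × 118.71 = 1.448 g.
Volume = m/ρ = 1.448 / 7.29 = 0.1986 cm³.
Thickness = V/A = 0.1986 / 137 = 0.00145 cm = 14.5 μm.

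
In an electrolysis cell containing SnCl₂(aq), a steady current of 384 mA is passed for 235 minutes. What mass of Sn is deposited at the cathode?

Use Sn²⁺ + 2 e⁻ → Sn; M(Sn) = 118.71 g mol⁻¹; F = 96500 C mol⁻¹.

3.33 g

Q = I·t = 0.3840 A × 14100 s = 5414 C.
n(e⁻) = Q/F = 5414 / 96500 = 0.05611 mol.
Sn²⁺ + 2 e⁻ → Sn, so n(Sn) = n(e⁻)/2 = 0.02805 mol.
m = n·M = 0.02805 × 118.71 = 3.33 g.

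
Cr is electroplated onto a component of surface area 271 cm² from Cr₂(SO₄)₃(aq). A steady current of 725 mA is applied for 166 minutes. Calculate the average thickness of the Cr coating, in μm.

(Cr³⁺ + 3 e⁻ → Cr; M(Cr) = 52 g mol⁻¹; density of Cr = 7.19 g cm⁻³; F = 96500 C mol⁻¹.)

6.66 μm

Q = I·t = 0.7250 × 9960.0 = 7221 C; n(e⁻) = 0.07483 mol.
n(Cr) = n(e⁻)/3 = 0.02494 mol, so m = 0.02494 × 52 = 1.297 g.
Volume = m/ρ = 1.297 / 7.19 = 0.1804 cm³.
Thickness = V/A = 0.1804 / 271 = 6.66 × 10⁻⁴ cm = 6.66 μm.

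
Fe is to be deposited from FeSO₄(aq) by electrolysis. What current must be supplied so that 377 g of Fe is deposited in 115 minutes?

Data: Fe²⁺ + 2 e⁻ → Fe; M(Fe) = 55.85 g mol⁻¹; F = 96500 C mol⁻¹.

n(Fe) = 377 / 55.85 = 6.750 mol.
n(e⁻) = 2 × 6.750 = 13.50 mol.
Q = n(e⁻)·F = 13.50 × 96500 = 1303000 C.
I = Q/t = 1303000 / 6900.0 s = 189 A.

189 A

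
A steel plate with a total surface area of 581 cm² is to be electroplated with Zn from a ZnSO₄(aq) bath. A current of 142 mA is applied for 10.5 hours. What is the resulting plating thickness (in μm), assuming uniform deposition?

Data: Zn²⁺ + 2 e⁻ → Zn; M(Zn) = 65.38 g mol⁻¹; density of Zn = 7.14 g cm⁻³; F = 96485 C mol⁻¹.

4.38 μm

Q = I·t = 0.1420 × 37800 = 5368 C; n(e⁻) = 0.05563 mol.
n(Zn) = n(e⁻)/2 = 0.02782 mol, so m = 0.02782 × 65.38 = 1.819 g.
Volume = m/ρ = 1.819 / 7.14 = 0.2547 cm³.
Thickness = V/A = 0.2547 / 581 = 4.38 × 10⁻⁴ cm = 4.38 μm.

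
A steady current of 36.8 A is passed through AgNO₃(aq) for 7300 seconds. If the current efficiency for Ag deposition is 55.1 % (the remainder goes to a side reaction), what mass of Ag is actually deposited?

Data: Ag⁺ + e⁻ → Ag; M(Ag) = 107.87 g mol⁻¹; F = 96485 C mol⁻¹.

Q = I·t = 36.80 × 7300.0 = 268600 C.
n(e⁻) = 268600/96485 = 2.784 mol; theoretically n(Ag) = 2.784/1 = 2.784 mol, m_theo = 300.3 g.
At 55.1 % efficiency, m_actual = 0.551 × 300.3 = 165 g.

165 g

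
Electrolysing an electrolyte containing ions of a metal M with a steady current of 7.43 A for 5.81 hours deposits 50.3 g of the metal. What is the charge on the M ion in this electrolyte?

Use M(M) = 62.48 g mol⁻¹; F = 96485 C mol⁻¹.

Q = I·t = 7.430 A × 20916 s = 155400 C, so n(e⁻) = 155400/96485 = 1.611 mol.
n(M) deposited = 50.3 / 62.48 = 0.8051 mol.
Electrons per atom = n(e⁻)/n(M) = 1.611 / 0.8051 = 2.00 ≈ 2, so the ion is M²⁺.

+2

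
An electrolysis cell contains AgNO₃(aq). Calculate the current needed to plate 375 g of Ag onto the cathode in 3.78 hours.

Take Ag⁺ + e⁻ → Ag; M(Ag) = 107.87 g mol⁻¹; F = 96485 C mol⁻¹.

n(Ag) = 375 / 107.87 = 3.476 mol.
n(e⁻) = 1 × 3.476 = 3.476 mol.
Q = n(e⁻)·F = 3.476 × 96485 = 335400 C.
I = Q/t = 335400 / 13608 s = 24.6 A.

24.6 A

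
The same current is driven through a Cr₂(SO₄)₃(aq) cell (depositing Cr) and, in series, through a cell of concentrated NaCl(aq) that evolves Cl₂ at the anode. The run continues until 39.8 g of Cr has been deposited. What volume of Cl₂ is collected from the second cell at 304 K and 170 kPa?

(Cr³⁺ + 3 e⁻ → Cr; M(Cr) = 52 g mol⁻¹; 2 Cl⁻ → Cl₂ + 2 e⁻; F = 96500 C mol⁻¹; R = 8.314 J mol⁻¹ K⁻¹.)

17.1 L

n(Cr) = 39.8 / 52 = 0.7654 mol, so n(e⁻) = 3 × 0.7654 = 2.296 mol.
The cells are in series, so the same 2.296 mol of electrons passes through the second cell.
2 Cl⁻ → Cl₂ + 2 e⁻ — 2 mol e⁻ per mol Cl₂, so n(Cl₂) = 2.296/2 = 1.148 mol.
V = nRT/P = (1.148 × 8.314 × 304) / (170 × 10³) = 0.0171 m³ = 17.1 L.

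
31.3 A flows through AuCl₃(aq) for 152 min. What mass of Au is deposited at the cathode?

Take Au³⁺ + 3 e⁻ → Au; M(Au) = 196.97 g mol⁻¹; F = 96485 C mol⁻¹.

194 g

Q = I·t = 31.30 A × 9120.0 s = 285500 C.
n(e⁻) = Q/F = 285500 / 96485 = 2.959 mol.
Au³⁺ + 3 e⁻ → Au, so n(Au) = n(e⁻)/3 = 0.9862 mol.
m = n·M = 0.9862 × 196.97 = 194 g.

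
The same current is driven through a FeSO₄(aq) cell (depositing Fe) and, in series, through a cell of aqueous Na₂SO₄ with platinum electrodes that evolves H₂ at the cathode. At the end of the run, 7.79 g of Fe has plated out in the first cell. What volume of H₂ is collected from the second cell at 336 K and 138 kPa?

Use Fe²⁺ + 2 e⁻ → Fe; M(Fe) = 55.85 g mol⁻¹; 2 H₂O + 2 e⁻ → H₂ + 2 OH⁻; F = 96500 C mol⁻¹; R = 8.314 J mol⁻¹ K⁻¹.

2.82 L

n(Fe) = 7.79 / 55.85 = 0.1395 mol, so n(e⁻) = 2 × 0.1395 = 0.2790 mol.
The cells are in series, so the same 0.2790 mol of electrons passes through the second cell.
2 H₂O + 2 e⁻ → H₂ + 2 OH⁻ — 2 mol e⁻ per mol H₂, so n(H₂) = 0.2790/2 = 0.1395 mol.
V = nRT/P = (0.1395 × 8.314 × 336) / (138 × 10³) = 0.00282 m³ = 2.82 L.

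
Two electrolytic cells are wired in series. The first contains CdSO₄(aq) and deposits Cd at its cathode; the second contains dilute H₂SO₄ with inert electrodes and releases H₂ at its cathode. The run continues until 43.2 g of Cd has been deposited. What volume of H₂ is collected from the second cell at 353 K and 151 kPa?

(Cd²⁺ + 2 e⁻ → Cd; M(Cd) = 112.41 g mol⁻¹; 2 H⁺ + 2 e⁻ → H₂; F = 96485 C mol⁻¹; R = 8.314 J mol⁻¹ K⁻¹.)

n(Cd) = 43.2 / 112.41 = 0.3843 mol, so n(e⁻) = 2 × 0.3843 = 0.7686 mol.
The cells are in series, so the same 0.7686 mol of electrons passes through the second cell.
2 H⁺ + 2 e⁻ → H₂ — 2 mol e⁻ per mol H₂, so n(H₂) = 0.7686/2 = 0.3843 mol.
V = nRT/P = (0.3843 × 8.314 × 353) / (151 × 10³) = 0.00747 m³ = 7.47 L.

7.47 L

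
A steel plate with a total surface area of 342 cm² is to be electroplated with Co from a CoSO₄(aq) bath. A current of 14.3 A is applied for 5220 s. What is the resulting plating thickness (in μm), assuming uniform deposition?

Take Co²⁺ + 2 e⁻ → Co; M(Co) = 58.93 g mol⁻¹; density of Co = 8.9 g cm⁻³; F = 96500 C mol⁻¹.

Q = I·t = 14.30 × 5220.0 = 74650 C; n(e⁻) = 0.7735 mol.
n(Co) = n(e⁻)/2 = 0.3868 mol, so m = 0.3868 × 58.93 = 22.79 g.
Volume = m/ρ = 22.79 / 8.9 = 2.561 cm³.
Thickness = V/A = 2.561 / 342 = 0.00749 cm = 74.9 μm.

74.9 μm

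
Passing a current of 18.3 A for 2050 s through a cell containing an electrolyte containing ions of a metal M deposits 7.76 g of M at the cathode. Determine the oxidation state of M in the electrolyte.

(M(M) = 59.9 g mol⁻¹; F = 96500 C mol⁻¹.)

+3

Q = I·t = 18.30 A × 2050.0 s = 37520 C, so n(e⁻) = 37520/96500 = 0.3888 mol.
n(M) deposited = 7.76 / 59.9 = 0.1295 mol.
Electrons per atom = n(e⁻)/n(M) = 0.3888 / 0.1295 = 3.00 ≈ 3, so the ion is M³⁺.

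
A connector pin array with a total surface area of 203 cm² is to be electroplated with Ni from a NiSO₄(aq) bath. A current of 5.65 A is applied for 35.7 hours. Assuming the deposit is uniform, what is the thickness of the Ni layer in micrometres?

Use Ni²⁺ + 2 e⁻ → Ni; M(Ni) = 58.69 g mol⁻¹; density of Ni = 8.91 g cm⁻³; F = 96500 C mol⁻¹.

1220 μm

Q = I·t = 5.650 × 128520 = 726100 C; n(e⁻) = 7.525 mol.
n(Ni) = n(e⁻)/2 = 3.762 mol, so m = 3.762 × 58.69 = 220.8 g.
Volume = m/ρ = 220.8 / 8.91 = 24.78 cm³.
Thickness = V/A = 24.78 / 203 = 0.122 cm = 1220 μm.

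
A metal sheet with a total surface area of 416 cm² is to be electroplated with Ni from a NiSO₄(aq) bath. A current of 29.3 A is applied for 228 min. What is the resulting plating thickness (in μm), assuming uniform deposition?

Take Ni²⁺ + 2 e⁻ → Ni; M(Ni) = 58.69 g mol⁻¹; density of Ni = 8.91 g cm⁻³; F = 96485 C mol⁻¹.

Q = I·t = 29.30 × 13680 = 400800 C; n(e⁻) = 4.154 mol.
n(Ni) = n(e⁻)/2 = 2.077 mol, so m = 2.077 × 58.69 = 121.9 g.
Volume = m/ρ = 121.9 / 8.91 = 13.68 cm³.
Thickness = V/A = 13.68 / 416 = 0.0329 cm = 329 μm.

329 μm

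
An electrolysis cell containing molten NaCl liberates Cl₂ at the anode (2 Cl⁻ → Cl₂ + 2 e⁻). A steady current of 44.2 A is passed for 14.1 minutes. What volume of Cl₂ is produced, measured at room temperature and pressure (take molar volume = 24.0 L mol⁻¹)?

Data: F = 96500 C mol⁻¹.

4.65 L

Q = I·t = 44.20 A × 846.00 s = 37390 C.
n(e⁻) = Q/F = 37390 / 96500 = 0.3875 mol.
2 electrons are transferred per Cl₂ molecule, so n(Cl₂) = 0.3875 / 2 = 0.1937 mol.
V = n × V_m = 0.1937 × 24.0 = 4.65 L.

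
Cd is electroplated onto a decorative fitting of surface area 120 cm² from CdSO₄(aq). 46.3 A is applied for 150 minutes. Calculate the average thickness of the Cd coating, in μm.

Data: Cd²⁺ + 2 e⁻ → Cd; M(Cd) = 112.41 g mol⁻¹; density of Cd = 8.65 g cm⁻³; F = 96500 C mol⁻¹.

2340 μm

Q = I·t = 46.30 × 9000.0 = 416700 C; n(e⁻) = 4.318 mol.
n(Cd) = n(e⁻)/2 = 2.159 mol, so m = 2.159 × 112.41 = 242.7 g.
Volume = m/ρ = 242.7 / 8.65 = 28.06 cm³.
Thickness = V/A = 28.06 / 120 = 0.234 cm = 2340 μm.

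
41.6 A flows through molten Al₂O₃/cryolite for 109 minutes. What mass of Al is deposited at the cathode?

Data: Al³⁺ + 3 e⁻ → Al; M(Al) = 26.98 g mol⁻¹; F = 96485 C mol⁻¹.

Q = I·t = 41.60 A × 6540.0 s = 272100 C.
n(e⁻) = Q/F = 272100 / 96485 = 2.820 mol.
Al³⁺ + 3 e⁻ → Al, so n(Al) = n(e⁻)/3 = 0.9399 mol.
m = n·M = 0.9399 × 26.98 = 25.4 g.

25.4 g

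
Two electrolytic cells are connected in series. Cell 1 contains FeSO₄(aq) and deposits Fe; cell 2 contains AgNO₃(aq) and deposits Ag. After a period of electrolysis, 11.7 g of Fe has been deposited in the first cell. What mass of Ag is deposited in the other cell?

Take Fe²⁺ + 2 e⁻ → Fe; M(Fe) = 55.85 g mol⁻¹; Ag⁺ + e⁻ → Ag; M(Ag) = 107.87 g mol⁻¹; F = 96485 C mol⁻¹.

n(Fe) = 11.7 / 55.85 = 0.2095 mol.
Since Fe²⁺ + 2 e⁻ → Fe, n(e⁻) passed = 2 × 0.2095 = 0.4190 mol.
Cells in series carry the same charge, so the same 0.4190 mol of electrons passes through cell 2.
Ag⁺ + e⁻ → Ag, so n(Ag) = 0.4190 / 1 = 0.4190 mol.
m(Ag) = 0.4190 × 107.87 = 45.2 g.

45.2 g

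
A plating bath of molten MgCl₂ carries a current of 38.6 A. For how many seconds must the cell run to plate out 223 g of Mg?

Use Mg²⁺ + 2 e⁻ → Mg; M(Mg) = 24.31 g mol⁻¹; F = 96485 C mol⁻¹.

45900 s

n(Mg) = m/M = 223 / 24.31 = 9.173 mol.
Each Mg atom requires 2 electrons, so n(e⁻) = 2 × 9.173 = 18.35 mol.
Q = n(e⁻)·F = 18.35 × 96485 = 1770000 C.
t = Q/I = 1770000 / 38.60 A = 45860 s.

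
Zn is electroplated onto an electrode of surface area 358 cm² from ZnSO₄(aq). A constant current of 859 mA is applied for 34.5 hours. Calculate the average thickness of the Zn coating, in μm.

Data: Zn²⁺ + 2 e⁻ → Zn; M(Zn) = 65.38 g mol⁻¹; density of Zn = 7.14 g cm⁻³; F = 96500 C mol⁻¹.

Q = I·t = 0.8590 × 124200 = 106700 C; n(e⁻) = 1.106 mol.
n(Zn) = n(e⁻)/2 = 0.5528 mol, so m = 0.5528 × 65.38 = 36.14 g.
Volume = m/ρ = 36.14 / 7.14 = 5.062 cm³.
Thickness = V/A = 5.062 / 358 = 0.0141 cm = 141 μm.

141 μm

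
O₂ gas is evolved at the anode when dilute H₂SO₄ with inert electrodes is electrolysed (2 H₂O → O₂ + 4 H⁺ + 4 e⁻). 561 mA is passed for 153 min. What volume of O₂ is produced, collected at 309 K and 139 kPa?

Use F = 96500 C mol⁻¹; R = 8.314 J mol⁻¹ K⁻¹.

Q = I·t = 0.5610 A × 9180.0 s = 5150 C.
n(e⁻) = Q/F = 5150 / 96500 = 0.05337 mol.
4 electrons are transferred per O₂ molecule, so n(O₂) = 0.05337 / 4 = 0.01334 mol.
V = nRT/P = (0.01334 × 8.314 × 309) / (139 × 10³ Pa) = 2.47 × 10⁻⁴ m³ = 0.247 L.

0.247 L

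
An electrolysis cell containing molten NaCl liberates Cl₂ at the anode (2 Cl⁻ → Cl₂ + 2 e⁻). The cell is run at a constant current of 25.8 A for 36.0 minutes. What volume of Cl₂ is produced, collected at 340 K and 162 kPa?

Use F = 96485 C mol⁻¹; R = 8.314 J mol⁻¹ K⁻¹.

Q = I·t = 25.80 A × 2160.0 s = 55730 C.
n(e⁻) = Q/F = 55730 / 96485 = 0.5776 mol.
2 electrons are transferred per Cl₂ molecule, so n(Cl₂) = 0.5776 / 2 = 0.2888 mol.
V = nRT/P = (0.2888 × 8.314 × 340) / (162 × 10³ Pa) = 0.00504 m³ = 5.04 L.

5.04 L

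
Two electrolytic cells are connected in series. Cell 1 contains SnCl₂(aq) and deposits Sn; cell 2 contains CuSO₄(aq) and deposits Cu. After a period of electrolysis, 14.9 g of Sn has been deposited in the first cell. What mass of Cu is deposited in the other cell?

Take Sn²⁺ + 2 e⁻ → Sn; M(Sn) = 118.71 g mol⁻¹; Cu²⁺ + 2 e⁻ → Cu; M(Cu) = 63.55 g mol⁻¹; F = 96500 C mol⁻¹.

n(Sn) = 14.9 / 118.71 = 0.1255 mol.
Since Sn²⁺ + 2 e⁻ → Sn, n(e⁻) passed = 2 × 0.1255 = 0.2510 mol.
Cells in series carry the same charge, so the same 0.2510 mol of electrons passes through cell 2.
Cu²⁺ + 2 e⁻ → Cu, so n(Cu) = 0.2510 / 2 = 0.1255 mol.
m(Cu) = 0.1255 × 63.55 = 7.98 g.

7.98 g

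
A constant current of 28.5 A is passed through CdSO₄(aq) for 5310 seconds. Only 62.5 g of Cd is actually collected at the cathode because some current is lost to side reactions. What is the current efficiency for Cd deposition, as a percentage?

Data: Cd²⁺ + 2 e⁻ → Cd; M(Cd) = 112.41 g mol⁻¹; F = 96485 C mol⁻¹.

70.9 %

Q = I·t = 28.50 × 5310.0 = 151300 C; n(e⁻) = 151300/96485 = 1.568 mol.
Theoretical n(Cd) = n(e⁻)/2 = 0.7842 mol, i.e. m_theo = 0.7842 × 112.41 = 88.16 g.
Efficiency = m_actual / m_theo = 62.5 / 88.16 = 70.9 %.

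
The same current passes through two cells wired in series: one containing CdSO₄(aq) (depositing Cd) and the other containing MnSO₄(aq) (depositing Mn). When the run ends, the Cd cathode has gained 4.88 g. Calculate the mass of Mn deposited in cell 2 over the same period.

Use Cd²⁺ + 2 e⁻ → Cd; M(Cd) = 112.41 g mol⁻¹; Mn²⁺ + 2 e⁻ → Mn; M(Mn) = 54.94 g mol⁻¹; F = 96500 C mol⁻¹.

n(Cd) = 4.88 / 112.41 = 0.04341 mol.
Since Cd²⁺ + 2 e⁻ → Cd, n(e⁻) passed = 2 × 0.04341 = 0.08683 mol.
Cells in series carry the same charge, so the same 0.08683 mol of electrons passes through cell 2.
Mn²⁺ + 2 e⁻ → Mn, so n(Mn) = 0.08683 / 2 = 0.04341 mol.
m(Mn) = 0.04341 × 54.94 = 2.39 g.

2.39 g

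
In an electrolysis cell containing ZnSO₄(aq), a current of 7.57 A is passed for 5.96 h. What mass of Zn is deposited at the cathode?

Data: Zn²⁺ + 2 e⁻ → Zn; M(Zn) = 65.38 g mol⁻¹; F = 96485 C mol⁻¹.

55.0 g

Q = I·t = 7.570 A × 21456 s = 162400 C.
n(e⁻) = Q/F = 162400 / 96485 = 1.683 mol.
Zn²⁺ + 2 e⁻ → Zn, so n(Zn) = n(e⁻)/2 = 0.8417 mol.
m = n·M = 0.8417 × 65.38 = 55.0 g.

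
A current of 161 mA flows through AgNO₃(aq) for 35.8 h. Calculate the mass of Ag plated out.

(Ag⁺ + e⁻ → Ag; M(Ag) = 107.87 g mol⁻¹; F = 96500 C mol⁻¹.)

Q = I·t = 0.1610 A × 128880 s = 20750 C.
n(e⁻) = Q/F = 20750 / 96500 = 0.2150 mol.
Ag⁺ + e⁻ → Ag, so n(Ag) = n(e⁻)/1 = 0.2150 mol.
m = n·M = 0.2150 × 107.87 = 23.2 g.

23.2 g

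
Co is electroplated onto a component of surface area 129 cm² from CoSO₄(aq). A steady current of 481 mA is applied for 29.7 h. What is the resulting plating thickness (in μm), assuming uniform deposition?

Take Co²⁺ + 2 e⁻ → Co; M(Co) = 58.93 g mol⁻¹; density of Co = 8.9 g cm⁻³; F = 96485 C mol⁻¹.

Q = I·t = 0.4810 × 106920 = 51430 C; n(e⁻) = 0.5330 mol.
n(Co) = n(e⁻)/2 = 0.2665 mol, so m = 0.2665 × 58.93 = 15.71 g.
Volume = m/ρ = 15.71 / 8.9 = 1.765 cm³.
Thickness = V/A = 1.765 / 129 = 0.0137 cm = 137 μm.

137 μm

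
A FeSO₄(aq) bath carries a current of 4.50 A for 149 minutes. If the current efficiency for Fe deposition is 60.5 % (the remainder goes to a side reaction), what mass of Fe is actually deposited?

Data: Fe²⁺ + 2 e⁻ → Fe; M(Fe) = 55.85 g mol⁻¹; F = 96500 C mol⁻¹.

7.04 g

Q = I·t = 4.500 × 8940.0 = 40230 C.
n(e⁻) = 40230/96500 = 0.4169 mol; theoretically n(Fe) = 0.4169/2 = 0.2084 mol, m_theo = 11.64 g.
At 60.5 % efficiency, m_actual = 0.605 × 11.64 = 7.04 g.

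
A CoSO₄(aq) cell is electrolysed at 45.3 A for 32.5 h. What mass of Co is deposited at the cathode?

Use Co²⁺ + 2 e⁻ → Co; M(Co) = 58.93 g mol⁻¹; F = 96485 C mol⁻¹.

1620 g

Q = I·t = 45.30 A × 117000 s = 5300000 C.
n(e⁻) = Q/F = 5300000 / 96485 = 54.93 mol.
Co²⁺ + 2 e⁻ → Co, so n(Co) = n(e⁻)/2 = 27.47 mol.
m = n·M = 27.47 × 58.93 = 1620 g.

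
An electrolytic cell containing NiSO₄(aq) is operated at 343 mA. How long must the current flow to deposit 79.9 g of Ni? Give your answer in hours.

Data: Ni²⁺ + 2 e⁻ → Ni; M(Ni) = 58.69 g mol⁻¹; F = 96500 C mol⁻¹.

213 h

n(Ni) = m/M = 79.9 / 58.69 = 1.361 mol.
Each Ni atom requires 2 electrons, so n(e⁻) = 2 × 1.361 = 2.723 mol.
Q = n(e⁻)·F = 2.723 × 96500 = 262700 C.
t = Q/I = 262700 / 0.3430 A = 766000 s = 213 h.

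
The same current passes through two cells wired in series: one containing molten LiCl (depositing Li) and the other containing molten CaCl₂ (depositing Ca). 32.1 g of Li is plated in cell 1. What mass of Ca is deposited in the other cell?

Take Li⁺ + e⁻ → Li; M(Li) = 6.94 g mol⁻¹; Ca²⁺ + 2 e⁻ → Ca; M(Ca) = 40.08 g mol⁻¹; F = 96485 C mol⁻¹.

92.7 g

n(Li) = 32.1 / 6.94 = 4.625 mol.
Since Li⁺ + e⁻ → Li, n(e⁻) passed = 1 × 4.625 = 4.625 mol.
Cells in series carry the same charge, so the same 4.625 mol of electrons passes through cell 2.
Ca²⁺ + 2 e⁻ → Ca, so n(Ca) = 4.625 / 2 = 2.313 mol.
m(Ca) = 2.313 × 40.08 = 92.7 g.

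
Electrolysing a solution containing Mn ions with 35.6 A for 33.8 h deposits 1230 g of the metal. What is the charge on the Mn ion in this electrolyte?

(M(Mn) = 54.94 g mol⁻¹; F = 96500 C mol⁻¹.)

Q = I·t = 35.60 A × 121680 s = 4332000 C, so n(e⁻) = 4332000/96500 = 44.89 mol.
n(Mn) deposited = 1230 / 54.94 = 22.39 mol.
Electrons per atom = n(e⁻)/n(Mn) = 44.89 / 22.39 = 2.01 ≈ 2, so the ion is Mn²⁺.

+2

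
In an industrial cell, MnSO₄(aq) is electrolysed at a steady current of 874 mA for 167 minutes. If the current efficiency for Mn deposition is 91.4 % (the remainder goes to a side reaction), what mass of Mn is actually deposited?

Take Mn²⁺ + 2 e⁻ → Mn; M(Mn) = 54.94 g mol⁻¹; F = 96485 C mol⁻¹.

2.28 g

Q = I·t = 0.8740 × 10020 = 8757 C.
n(e⁻) = 8757/96485 = 0.09077 mol; theoretically n(Mn) = 0.09077/2 = 0.04538 mol, m_theo = 2.493 g.
At 91.4 % efficiency, m_actual = 0.914 × 2.493 = 2.28 g.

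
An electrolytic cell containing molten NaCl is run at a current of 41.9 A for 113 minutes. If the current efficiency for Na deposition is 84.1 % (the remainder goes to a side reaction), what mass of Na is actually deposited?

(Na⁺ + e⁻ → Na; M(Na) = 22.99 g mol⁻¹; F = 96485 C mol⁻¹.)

Q = I·t = 41.90 × 6780.0 = 284100 C.
n(e⁻) = 284100/96485 = 2.944 mol; theoretically n(Na) = 2.944/1 = 2.944 mol, m_theo = 67.69 g.
At 84.1 % efficiency, m_actual = 0.841 × 67.69 = 56.9 g.

56.9 g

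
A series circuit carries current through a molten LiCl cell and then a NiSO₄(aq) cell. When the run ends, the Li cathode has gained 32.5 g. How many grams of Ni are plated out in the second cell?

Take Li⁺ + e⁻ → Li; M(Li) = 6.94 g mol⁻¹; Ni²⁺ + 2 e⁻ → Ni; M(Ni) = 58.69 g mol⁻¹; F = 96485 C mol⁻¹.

137 g

n(Li) = 32.5 / 6.94 = 4.683 mol.
Since Li⁺ + e⁻ → Li, n(e⁻) passed = 1 × 4.683 = 4.683 mol.
Cells in series carry the same charge, so the same 4.683 mol of electrons passes through cell 2.
Ni²⁺ + 2 e⁻ → Ni, so n(Ni) = 4.683 / 2 = 2.341 mol.
m(Ni) = 2.341 × 58.69 = 137 g.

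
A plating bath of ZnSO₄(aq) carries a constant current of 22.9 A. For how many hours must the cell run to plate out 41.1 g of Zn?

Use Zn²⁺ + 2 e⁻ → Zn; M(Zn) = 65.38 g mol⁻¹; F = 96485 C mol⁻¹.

1.47 h

n(Zn) = m/M = 41.1 / 65.38 = 0.6286 mol.
Each Zn atom requires 2 electrons, so n(e⁻) = 2 × 0.6286 = 1.257 mol.
Q = n(e⁻)·F = 1.257 × 96485 = 121300 C.
t = Q/I = 121300 / 22.90 A = 5297 s = 1.47 h.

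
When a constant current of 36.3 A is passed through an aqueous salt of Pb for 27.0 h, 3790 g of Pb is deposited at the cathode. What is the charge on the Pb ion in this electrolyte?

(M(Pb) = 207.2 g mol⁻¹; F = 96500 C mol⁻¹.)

Q = I·t = 36.30 A × 97200 s = 3528000 C, so n(e⁻) = 3528000/96500 = 36.56 mol.
n(Pb) deposited = 3790 / 207.2 = 18.29 mol.
Electrons per atom = n(e⁻)/n(Pb) = 36.56 / 18.29 = 2.00 ≈ 2, so the ion is Pb²⁺.

+2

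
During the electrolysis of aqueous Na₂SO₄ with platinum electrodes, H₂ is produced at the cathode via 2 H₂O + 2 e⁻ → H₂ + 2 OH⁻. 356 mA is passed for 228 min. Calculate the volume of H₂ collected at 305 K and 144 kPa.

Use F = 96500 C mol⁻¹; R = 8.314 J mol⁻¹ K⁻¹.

Q = I·t = 0.3560 A × 13680 s = 4870 C.
n(e⁻) = Q/F = 4870 / 96500 = 0.05047 mol.
2 electrons are transferred per H₂ molecule, so n(H₂) = 0.05047 / 2 = 0.02523 mol.
V = nRT/P = (0.02523 × 8.314 × 305) / (144 × 10³ Pa) = 4.44 × 10⁻⁴ m³ = 0.444 L.

0.444 L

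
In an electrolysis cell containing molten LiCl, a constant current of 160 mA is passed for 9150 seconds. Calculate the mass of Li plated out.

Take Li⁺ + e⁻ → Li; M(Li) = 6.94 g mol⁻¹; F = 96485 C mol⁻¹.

Q = I·t = 0.1600 A × 9150.0 s = 1464 C.
n(e⁻) = Q/F = 1464 / 96485 = 0.01517 mol.
Li⁺ + e⁻ → Li, so n(Li) = n(e⁻)/1 = 0.01517 mol.
m = n·M = 0.01517 × 6.94 = 0.105 g.

0.105 g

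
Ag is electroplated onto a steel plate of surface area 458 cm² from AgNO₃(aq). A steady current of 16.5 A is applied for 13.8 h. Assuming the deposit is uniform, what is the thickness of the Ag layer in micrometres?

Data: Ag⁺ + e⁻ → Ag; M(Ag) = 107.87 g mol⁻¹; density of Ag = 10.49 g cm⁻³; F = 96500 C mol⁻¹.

1910 μm

Q = I·t = 16.50 × 49680 = 819700 C; n(e⁻) = 8.495 mol.
n(Ag) = n(e⁻)/1 = 8.495 mol, so m = 8.495 × 107.87 = 916.3 g.
Volume = m/ρ = 916.3 / 10.49 = 87.35 cm³.
Thickness = V/A = 87.35 / 458 = 0.191 cm = 1910 μm.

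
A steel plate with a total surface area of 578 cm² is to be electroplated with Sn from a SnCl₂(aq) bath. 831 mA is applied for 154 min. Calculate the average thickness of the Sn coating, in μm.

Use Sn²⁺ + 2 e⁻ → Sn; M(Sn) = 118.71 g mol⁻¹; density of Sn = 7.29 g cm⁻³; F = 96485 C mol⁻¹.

Q = I·t = 0.8310 × 9240.0 = 7678 C; n(e⁻) = 0.07958 mol.
n(Sn) = n(e⁻)/2 = 0.03979 mol, so m = 0.03979 × 118.71 = 4.724 g.
Volume = m/ρ = 4.724 / 7.29 = 0.6480 cm³.
Thickness = V/A = 0.6480 / 578 = 0.00112 cm = 11.2 μm.

11.2 μm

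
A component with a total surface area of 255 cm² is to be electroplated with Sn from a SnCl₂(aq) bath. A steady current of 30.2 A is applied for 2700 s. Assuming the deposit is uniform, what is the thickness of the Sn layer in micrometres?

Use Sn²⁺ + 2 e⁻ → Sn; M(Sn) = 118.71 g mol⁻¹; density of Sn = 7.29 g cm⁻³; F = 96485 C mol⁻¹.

270 μm

Q = I·t = 30.20 × 2700.0 = 81540 C; n(e⁻) = 0.8451 mol.
n(Sn) = n(e⁻)/2 = 0.4226 mol, so m = 0.4226 × 118.71 = 50.16 g.
Volume = m/ρ = 50.16 / 7.29 = 6.881 cm³.
Thickness = V/A = 6.881 / 255 = 0.0270 cm = 270 μm.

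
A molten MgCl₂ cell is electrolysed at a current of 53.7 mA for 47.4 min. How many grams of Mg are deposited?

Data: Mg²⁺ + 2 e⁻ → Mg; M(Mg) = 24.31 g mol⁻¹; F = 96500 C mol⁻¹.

Q = I·t = 0.05370 A × 2844.0 s = 152.7 C.
n(e⁻) = Q/F = 152.7 / 96500 = 0.001583 mol.
Mg²⁺ + 2 e⁻ → Mg, so n(Mg) = n(e⁻)/2 = 0.0007913 mol.
m = n·M = 0.0007913 × 24.31 = 0.0192 g.

0.0192 g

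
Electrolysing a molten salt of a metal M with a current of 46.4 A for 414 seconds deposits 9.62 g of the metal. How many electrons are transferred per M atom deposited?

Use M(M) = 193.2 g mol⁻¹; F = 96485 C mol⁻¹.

4

Q = I·t = 46.40 A × 414.00 s = 19210 C, so n(e⁻) = 19210/96485 = 0.1991 mol.
n(M) deposited = 9.62 / 193.2 = 0.04979 mol.
Electrons per atom = n(e⁻)/n(M) = 0.1991 / 0.04979 = 4.00 ≈ 4, so the ion is M⁴⁺.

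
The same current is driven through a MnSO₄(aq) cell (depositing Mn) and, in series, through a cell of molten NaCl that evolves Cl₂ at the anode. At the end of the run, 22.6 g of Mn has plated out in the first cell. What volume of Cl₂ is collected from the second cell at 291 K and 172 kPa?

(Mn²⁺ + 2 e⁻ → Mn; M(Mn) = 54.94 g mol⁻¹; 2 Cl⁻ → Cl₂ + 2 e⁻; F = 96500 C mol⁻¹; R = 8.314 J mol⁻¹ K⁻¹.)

n(Mn) = 22.6 / 54.94 = 0.4114 mol, so n(e⁻) = 2 × 0.4114 = 0.8227 mol.
The cells are in series, so the same 0.8227 mol of electrons passes through the second cell.
2 Cl⁻ → Cl₂ + 2 e⁻ — 2 mol e⁻ per mol Cl₂, so n(Cl₂) = 0.8227/2 = 0.4114 mol.
V = nRT/P = (0.4114 × 8.314 × 291) / (172 × 10³) = 0.00579 m³ = 5.79 L.

5.79 L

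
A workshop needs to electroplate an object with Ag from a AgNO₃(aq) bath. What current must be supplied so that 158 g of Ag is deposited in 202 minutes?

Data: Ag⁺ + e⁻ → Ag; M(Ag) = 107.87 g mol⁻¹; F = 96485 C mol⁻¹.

n(Ag) = 158 / 107.87 = 1.465 mol.
n(e⁻) = 1 × 1.465 = 1.465 mol.
Q = n(e⁻)·F = 1.465 × 96485 = 141300 C.
I = Q/t = 141300 / 12120 s = 11.7 A.

11.7 A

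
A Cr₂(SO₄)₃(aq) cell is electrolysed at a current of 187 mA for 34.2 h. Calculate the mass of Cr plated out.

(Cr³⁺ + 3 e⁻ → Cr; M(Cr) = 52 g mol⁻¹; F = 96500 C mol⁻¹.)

Q = I·t = 0.1870 A × 123120 s = 23020 C.
n(e⁻) = Q/F = 23020 / 96500 = 0.2386 mol.
Cr³⁺ + 3 e⁻ → Cr, so n(Cr) = n(e⁻)/3 = 0.07953 mol.
m = n·M = 0.07953 × 52 = 4.14 g.

4.14 g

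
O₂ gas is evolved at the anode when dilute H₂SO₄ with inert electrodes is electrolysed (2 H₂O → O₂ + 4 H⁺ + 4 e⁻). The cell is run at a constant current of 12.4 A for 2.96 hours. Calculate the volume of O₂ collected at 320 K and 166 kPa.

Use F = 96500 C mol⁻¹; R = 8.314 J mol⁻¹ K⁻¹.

Q = I·t = 12.40 A × 10656 s = 132100 C.
n(e⁻) = Q/F = 132100 / 96500 = 1.369 mol.
4 electrons are transferred per O₂ molecule, so n(O₂) = 1.369 / 4 = 0.3423 mol.
V = nRT/P = (0.3423 × 8.314 × 320) / (166 × 10³ Pa) = 0.00549 m³ = 5.49 L.

5.49 L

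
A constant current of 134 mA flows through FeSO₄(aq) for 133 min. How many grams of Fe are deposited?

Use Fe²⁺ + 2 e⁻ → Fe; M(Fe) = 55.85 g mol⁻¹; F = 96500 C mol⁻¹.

0.309 g

Q = I·t = 0.1340 A × 7980.0 s = 1069 C.
n(e⁻) = Q/F = 1069 / 96500 = 0.01108 mol.
Fe²⁺ + 2 e⁻ → Fe, so n(Fe) = n(e⁻)/2 = 0.005541 mol.
m = n·M = 0.005541 × 55.85 = 0.309 g.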